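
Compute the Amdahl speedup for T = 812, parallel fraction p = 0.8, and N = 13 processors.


Amdahl's law: T_p = T × ((1-p) + p/N)
= 812 × ((1-0.8) + 0.8/13)
= 812 × (0.20 + 0.0615)
= 812 × 0.2615
= 212.37
Speedup = 812/212.37
= 3.82×


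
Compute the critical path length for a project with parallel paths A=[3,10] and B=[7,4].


Path A: 3 + 10 = 13
Path B: 7 + 4 = 11
Critical path = longest = max(13, 11)
= 13 (Path A)


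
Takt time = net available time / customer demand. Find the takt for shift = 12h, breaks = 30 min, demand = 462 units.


Available = 12×60 - 30 = 690 min
Takt time = 690 / 462
= 1.49 min/unit


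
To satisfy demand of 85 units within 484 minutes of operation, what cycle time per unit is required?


Cycle time = available time / demand
= 484 / 85
= 5.69 min/unit


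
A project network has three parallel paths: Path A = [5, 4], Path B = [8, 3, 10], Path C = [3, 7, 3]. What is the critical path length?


Path A: 5 + 4 = 9
Path B: 8 + 3 + 10 = 21
Path C: 3 + 7 + 3 = 13
Critical path = longest = max(9, 21, 13)
= 21 (Path B)


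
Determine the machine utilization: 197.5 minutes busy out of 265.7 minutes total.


Utilization = busy / total × 100
= 197.5 / 265.7 × 100
= 74.3%


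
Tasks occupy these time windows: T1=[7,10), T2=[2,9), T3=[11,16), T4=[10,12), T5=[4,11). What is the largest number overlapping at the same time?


Check each time point for overlaps:
  t=7: 3 tasks active (T1, T2, T5)
Max concurrent = 3


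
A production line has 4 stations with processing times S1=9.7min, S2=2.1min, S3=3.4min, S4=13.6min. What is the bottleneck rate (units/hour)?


Bottleneck = longest station time
Station times: [9.7, 2.1, 3.4, 13.6]
Max = 13.6 min
Rate = 60 / 13.6
= 4.41 units/hour (bottleneck: 13.6min)


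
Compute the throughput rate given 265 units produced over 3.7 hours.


Throughput = units / time
= 265 / 3.7
= 71.6 units/hour


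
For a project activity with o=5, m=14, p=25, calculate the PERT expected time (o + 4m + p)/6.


te = (o + 4m + p) / 6
= (5 + 4×14 + 25) / 6
= (5 + 56 + 25) / 6
= 86 / 6
= 14.33


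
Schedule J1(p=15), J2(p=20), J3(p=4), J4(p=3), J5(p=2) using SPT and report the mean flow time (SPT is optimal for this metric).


SPT order: J5 → J4 → J3 → J1 → J2
Completion times:
  J5: C=2
  J4: C=5
  J3: C=9
  J1: C=24
  J2: C=44
Sum = 84, n = 5
Mean flow = 84/5
= 16.80


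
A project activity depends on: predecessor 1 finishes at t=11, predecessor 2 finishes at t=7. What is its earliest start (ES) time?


ES = max of all predecessor completion times
Predecessors: [11, 7]
ES = max(11, 7)
= 11


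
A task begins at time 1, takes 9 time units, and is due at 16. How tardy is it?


Completion = start + processing = 1 + 9 = 10
Tardiness = max(0, C - d) = max(0, 10 - 16)
= max(0, -6)
= 0


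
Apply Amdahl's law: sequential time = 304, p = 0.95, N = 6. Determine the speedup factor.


Amdahl's law: T_p = T × ((1-p) + p/N)
= 304 × ((1-0.95) + 0.95/6)
= 304 × (0.05 + 0.1583)
= 304 × 0.2083
= 63.33
Speedup = 304/63.33
= 4.80×


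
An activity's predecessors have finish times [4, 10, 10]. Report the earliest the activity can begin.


ES = max of all predecessor completion times
Predecessors: [4, 10, 10]
ES = max(4, 10, 10)
= 10


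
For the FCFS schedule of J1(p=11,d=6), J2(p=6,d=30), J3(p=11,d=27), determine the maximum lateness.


Lateness per job (L = C - d):
  J1: C=11, d=6, L=5
  J2: C=17, d=30, L=-13
  J3: C=28, d=27, L=1
Lmax = max(5, -13, 1)
= 5


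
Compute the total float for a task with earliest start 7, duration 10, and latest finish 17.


EF = ES + duration = 7 + 10 = 17
LS = LF - duration = 17 - 10 = 7
Total Float = LF - EF = 17 - 17
(or LS - ES = 7 - 7)
= 0


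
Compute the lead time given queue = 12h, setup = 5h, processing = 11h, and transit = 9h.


Lead time = queue + setup + processing + transit
= 12 + 5 + 11 + 9
= 37 hours


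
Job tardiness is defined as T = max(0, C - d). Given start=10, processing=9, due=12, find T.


Completion = start + processing = 10 + 9 = 19
Tardiness = max(0, C - d) = max(0, 19 - 12)
= max(0, 7)
= 7


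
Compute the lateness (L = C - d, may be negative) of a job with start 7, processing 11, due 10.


Completion = 7 + 11 = 18
Lateness = C - d = 18 - 10
= 8


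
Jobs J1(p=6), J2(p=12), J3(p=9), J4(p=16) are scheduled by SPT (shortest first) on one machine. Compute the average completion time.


SPT order: J1 → J3 → J2 → J4
Completion times:
  J1: C=6
  J3: C=15
  J2: C=27
  J4: C=43
Sum = 91, n = 4
Mean flow = 91/4
= 22.75


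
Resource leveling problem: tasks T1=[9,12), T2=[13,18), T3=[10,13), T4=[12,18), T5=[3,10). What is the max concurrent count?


Check each time point for overlaps:
  t=9: 2 tasks active (T1, T5)
Max concurrent = 2


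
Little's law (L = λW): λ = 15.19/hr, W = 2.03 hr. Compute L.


Little's law: L = λ × W
= 15.19 × 2.03
= 30.84


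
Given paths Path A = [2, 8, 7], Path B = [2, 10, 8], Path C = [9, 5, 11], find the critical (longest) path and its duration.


Path A: 2 + 8 + 7 = 17
Path B: 2 + 10 + 8 = 20
Path C: 9 + 5 + 11 = 25
Critical path = longest = max(17, 20, 25)
= 25 (Path C)


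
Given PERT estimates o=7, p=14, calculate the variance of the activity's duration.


σ² = ((p - o) / 6)² = (p - o)² / 36
= (14 - 7)² / 36
= 7² / 36
= 49 / 36
= 1.3611


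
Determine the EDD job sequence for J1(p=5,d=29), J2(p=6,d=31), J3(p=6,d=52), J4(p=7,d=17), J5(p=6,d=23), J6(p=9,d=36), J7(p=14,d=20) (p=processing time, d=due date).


EDD: sort by earliest due date
  J4: d=17, p=7
  J7: d=20, p=14
  J5: d=23, p=6
  J1: d=29, p=5
  J2: d=31, p=6
  J6: d=36, p=9
  J3: d=52, p=6
Order: J4 → J7 → J5 → J1 → J2 → J6 → J3


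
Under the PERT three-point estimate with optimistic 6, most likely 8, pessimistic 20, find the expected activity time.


te = (o + 4m + p) / 6
= (6 + 4×8 + 20) / 6
= (6 + 32 + 20) / 6
= 58 / 6
= 9.67


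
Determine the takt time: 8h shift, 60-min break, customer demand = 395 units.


Available = 8×60 - 60 = 420 min
Takt time = 420 / 395
= 1.06 min/unit


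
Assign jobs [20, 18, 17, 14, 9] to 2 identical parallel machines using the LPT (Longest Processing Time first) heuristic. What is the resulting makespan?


Jobs (LPT sorted): [20, 18, 17, 14, 9]
Machines: 2
  J=20 → Machine 1 (load: 0+20=20)
  J=18 → Machine 2 (load: 0+18=18)
  J=17 → Machine 2 (load: 18+17=35)
  J=14 → Machine 1 (load: 20+14=34)
  J=9 → Machine 1 (load: 34+9=43)
Machine loads: [43, 35]
Makespan = max = 43 time units


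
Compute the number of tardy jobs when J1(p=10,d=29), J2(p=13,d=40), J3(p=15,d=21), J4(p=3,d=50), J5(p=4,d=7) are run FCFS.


Completion vs due date:
  J1: C=10, d=29 → on time
  J2: C=23, d=40 → on time
  J3: C=38, d=21 → TARDY
  J4: C=41, d=50 → on time
  J5: C=45, d=7 → TARDY
Tardy jobs: J3, J5
Count = 2


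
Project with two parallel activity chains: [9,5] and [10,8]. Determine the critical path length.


Path A: 9 + 5 = 14
Path B: 10 + 8 = 18
Critical path = longest = max(14, 18)
= 18 (Path B)


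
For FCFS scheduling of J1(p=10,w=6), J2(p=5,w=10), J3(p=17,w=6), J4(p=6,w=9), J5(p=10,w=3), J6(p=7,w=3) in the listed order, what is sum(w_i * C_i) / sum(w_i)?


Completion times:
  J1: C=10, w×C=6×10=60
  J2: C=15, w×C=10×15=150
  J3: C=32, w×C=6×32=192
  J4: C=38, w×C=9×38=342
  J5: C=48, w×C=3×48=144
  J6: C=55, w×C=3×55=165
Sum w×C = 1053
Sum w = 37
Weighted avg = 1053/37
= 28.46


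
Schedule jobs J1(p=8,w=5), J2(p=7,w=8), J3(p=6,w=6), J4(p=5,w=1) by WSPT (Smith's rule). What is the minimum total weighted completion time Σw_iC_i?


WSPT order (by p/w): J2 → J3 → J1 → J4
  J2: C=7, w·C=8×7=56
  J3: C=13, w·C=6×13=78
  J1: C=21, w·C=5×21=105
  J4: C=26, w·C=1×26=26
Σ w·C = 265
= 265


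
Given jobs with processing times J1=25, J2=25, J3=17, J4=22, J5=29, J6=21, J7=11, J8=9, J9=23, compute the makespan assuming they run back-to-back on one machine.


Sequential makespan: sum all processing times
= 25 + 25 + 17 + 22 + 29 + 21 + 11 + 9 + 23
= 182 time units


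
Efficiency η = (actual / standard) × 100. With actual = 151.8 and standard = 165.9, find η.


Efficiency = (actual / standard) × 100
= (151.8 / 165.9) × 100
= 91.5%


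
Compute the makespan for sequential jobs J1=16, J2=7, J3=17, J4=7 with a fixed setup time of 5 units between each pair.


Makespan = Σ processing + (n-1) × setup
= (16 + 7 + 17 + 7) + (4-1)×5
= 47 + 15
= 62 time units


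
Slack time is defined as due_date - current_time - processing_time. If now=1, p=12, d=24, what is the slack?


Slack = due - current_time - processing
= 24 - 1 - 12
= 11


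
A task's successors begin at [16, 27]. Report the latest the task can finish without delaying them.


LF = min of all successor start times
Successors start at: [16, 27]
LF = min(16, 27)
= 16


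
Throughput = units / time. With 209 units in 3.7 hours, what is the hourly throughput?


Throughput = units / time
= 209 / 3.7
= 56.5 units/hour


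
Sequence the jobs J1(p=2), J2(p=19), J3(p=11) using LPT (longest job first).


LPT: sort by longest processing time first
  J2: p=19
  J3: p=11
  J1: p=2
Order: J2 → J3 → J1


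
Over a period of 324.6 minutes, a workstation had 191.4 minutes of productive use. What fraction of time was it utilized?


Utilization = busy / total × 100
= 191.4 / 324.6 × 100
= 59.0%


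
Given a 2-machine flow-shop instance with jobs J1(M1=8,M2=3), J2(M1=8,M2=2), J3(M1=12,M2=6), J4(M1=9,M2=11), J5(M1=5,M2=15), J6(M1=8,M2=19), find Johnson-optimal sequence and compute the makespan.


Johnson's rule:
Group 1 (M1≤M2, sort by M1): ['J5', 'J6', 'J4']
Group 2 (M1>M2, sort desc M2): ['J3', 'J1', 'J2']
Sequence: J5 → J6 → J4 → J3 → J1 → J2
Makespan calculation:
  J5: M1 done=5, M2 done=20
  J6: M1 done=13, M2 done=39
  J4: M1 done=22, M2 done=50
  J3: M1 done=34, M2 done=56
  J1: M1 done=42, M2 done=59
  J2: M1 done=50, M2 done=61
= Sequence: J5 → J6 → J4 → J3 → J1 → J2, Makespan: 61


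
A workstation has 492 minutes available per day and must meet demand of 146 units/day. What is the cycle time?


Cycle time = available time / demand
= 492 / 146
= 3.37 min/unit


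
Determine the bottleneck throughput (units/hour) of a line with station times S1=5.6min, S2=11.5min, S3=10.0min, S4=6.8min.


Bottleneck = longest station time
Station times: [5.6, 11.5, 10.0, 6.8]
Max = 11.5 min
Rate = 60 / 11.5
= 5.22 units/hour (bottleneck: 11.5min)


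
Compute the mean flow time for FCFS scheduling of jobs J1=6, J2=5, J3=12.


Completion times:
  J1: completes at 6
  J2: completes at 11
  J3: completes at 23
Sum = 40
Average = 40/3
= 13.33


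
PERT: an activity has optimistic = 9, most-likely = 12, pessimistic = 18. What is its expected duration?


te = (o + 4m + p) / 6
= (9 + 4×12 + 18) / 6
= (9 + 48 + 18) / 6
= 75 / 6
= 12.50


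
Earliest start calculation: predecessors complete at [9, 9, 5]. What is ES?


ES = max of all predecessor completion times
Predecessors: [9, 9, 5]
ES = max(9, 9, 5)
= 9


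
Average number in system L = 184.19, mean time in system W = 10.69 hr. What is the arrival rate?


Little's law: L = λW → λ = L / W
= 184.19 / 10.69
= 17.23 per hour


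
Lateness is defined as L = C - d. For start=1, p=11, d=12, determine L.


Completion = 1 + 11 = 12
Lateness = C - d = 12 - 12
= 0


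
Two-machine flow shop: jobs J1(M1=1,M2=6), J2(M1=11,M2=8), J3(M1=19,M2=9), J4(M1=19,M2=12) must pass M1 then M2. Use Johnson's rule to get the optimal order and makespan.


Johnson's rule:
Group 1 (M1≤M2, sort by M1): ['J1']
Group 2 (M1>M2, sort desc M2): ['J4', 'J3', 'J2']
Sequence: J1 → J4 → J3 → J2
Makespan calculation:
  J1: M1 done=1, M2 done=7
  J4: M1 done=20, M2 done=32
  J3: M1 done=39, M2 done=48
  J2: M1 done=50, M2 done=58
= Sequence: J1 → J4 → J3 → J2, Makespan: 58


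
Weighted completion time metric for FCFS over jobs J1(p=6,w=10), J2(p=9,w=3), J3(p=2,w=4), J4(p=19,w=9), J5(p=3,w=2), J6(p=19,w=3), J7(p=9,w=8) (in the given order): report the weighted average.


Completion times:
  J1: C=6, w×C=10×6=60
  J2: C=15, w×C=3×15=45
  J3: C=17, w×C=4×17=68
  J4: C=36, w×C=9×36=324
  J5: C=39, w×C=2×39=78
  J6: C=58, w×C=3×58=174
  J7: C=67, w×C=8×67=536
Sum w×C = 1285
Sum w = 39
Weighted avg = 1285/39
= 32.95


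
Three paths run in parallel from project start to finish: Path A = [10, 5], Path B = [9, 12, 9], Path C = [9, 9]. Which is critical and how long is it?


Path A: 10 + 5 = 15
Path B: 9 + 12 + 9 = 30
Path C: 9 + 9 = 18
Critical path = longest = max(15, 30, 18)
= 30 (Path B)


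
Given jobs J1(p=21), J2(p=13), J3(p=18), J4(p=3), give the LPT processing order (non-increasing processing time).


LPT: sort by longest processing time first
  J1: p=21
  J3: p=18
  J2: p=13
  J4: p=3
Order: J1 → J3 → J2 → J4


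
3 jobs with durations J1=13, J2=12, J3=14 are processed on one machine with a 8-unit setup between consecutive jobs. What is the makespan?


Makespan = Σ processing + (n-1) × setup
= (13 + 12 + 14) + (3-1)×8
= 39 + 16
= 55 time units


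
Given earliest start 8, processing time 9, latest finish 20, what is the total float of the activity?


EF = ES + duration = 8 + 9 = 17
LS = LF - duration = 20 - 9 = 11
Total Float = LF - EF = 20 - 17
(or LS - ES = 11 - 8)
= 3


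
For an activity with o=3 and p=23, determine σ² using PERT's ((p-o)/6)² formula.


σ² = ((p - o) / 6)² = (p - o)² / 36
= (23 - 3)² / 36
= 20² / 36
= 400 / 36
= 11.1111


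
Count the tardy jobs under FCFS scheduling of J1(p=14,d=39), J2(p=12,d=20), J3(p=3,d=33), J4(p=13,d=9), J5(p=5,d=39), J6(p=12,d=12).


Completion vs due date:
  J1: C=14, d=39 → on time
  J2: C=26, d=20 → TARDY
  J3: C=29, d=33 → on time
  J4: C=42, d=9 → TARDY
  J5: C=47, d=39 → TARDY
  J6: C=59, d=12 → TARDY
Tardy jobs: J2, J4, J5, J6
Count = 4


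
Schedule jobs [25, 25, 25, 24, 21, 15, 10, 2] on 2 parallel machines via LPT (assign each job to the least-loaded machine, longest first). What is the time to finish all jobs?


Jobs (LPT sorted): [25, 25, 25, 24, 21, 15, 10, 2]
Machines: 2
  J=25 → Machine 1 (load: 0+25=25)
  J=25 → Machine 2 (load: 0+25=25)
  J=25 → Machine 1 (load: 25+25=50)
  J=24 → Machine 2 (load: 25+24=49)
  J=21 → Machine 2 (load: 49+21=70)
  J=15 → Machine 1 (load: 50+15=65)
  J=10 → Machine 1 (load: 65+10=75)
  J=2 → Machine 2 (load: 70+2=72)
Machine loads: [75, 72]
Makespan = max = 75 time units


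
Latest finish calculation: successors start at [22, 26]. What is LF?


LF = min of all successor start times
Successors start at: [22, 26]
LF = min(22, 26)
= 22


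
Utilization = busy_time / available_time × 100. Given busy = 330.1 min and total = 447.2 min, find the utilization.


Utilization = busy / total × 100
= 330.1 / 447.2 × 100
= 73.8%


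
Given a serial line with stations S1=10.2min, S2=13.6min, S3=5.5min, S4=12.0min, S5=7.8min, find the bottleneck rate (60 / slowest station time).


Bottleneck = longest station time
Station times: [10.2, 13.6, 5.5, 12.0, 7.8]
Max = 13.6 min
Rate = 60 / 13.6
= 4.41 units/hour (bottleneck: 13.6min)


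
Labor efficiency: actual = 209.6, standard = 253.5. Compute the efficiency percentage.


Efficiency = (actual / standard) × 100
= (209.6 / 253.5) × 100
= 82.7%


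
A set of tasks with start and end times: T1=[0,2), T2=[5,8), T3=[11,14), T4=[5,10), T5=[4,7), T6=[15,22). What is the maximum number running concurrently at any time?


Check each time point for overlaps:
  t=5: 3 tasks active (T2, T4, T5)
Max concurrent = 3


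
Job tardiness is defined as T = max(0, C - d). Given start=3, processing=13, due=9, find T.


Completion = start + processing = 3 + 13 = 16
Tardiness = max(0, C - d) = max(0, 16 - 9)
= max(0, 7)
= 7


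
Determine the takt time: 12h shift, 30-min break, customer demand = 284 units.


Available = 12×60 - 30 = 690 min
Takt time = 690 / 284
= 2.43 min/unit


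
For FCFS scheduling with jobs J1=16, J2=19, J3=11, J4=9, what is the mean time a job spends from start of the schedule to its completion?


Completion times:
  J1: completes at 16
  J2: completes at 35
  J3: completes at 46
  J4: completes at 55
Sum = 152
Average = 152/4
= 38.00


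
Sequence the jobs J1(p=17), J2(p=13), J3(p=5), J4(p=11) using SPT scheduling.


SPT: sort by shortest processing time
  J3: p=5
  J4: p=11
  J2: p=13
  J1: p=17
Order: J3 → J4 → J2 → J1


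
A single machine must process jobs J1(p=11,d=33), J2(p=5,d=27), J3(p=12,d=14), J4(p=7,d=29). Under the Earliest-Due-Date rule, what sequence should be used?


EDD: sort by earliest due date
  J3: d=14, p=12
  J2: d=27, p=5
  J4: d=29, p=7
  J1: d=33, p=11
Order: J3 → J2 → J4 → J1


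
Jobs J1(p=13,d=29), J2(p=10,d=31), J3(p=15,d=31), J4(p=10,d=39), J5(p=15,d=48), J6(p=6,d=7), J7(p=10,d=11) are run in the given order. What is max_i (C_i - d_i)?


Lateness per job (L = C - d):
  J1: C=13, d=29, L=-16
  J2: C=23, d=31, L=-8
  J3: C=38, d=31, L=7
  J4: C=48, d=39, L=9
  J5: C=63, d=48, L=15
  J6: C=69, d=7, L=62
  J7: C=79, d=11, L=68
Lmax = max(-16, -8, 7, 9, 15, 62, 68)
= 68


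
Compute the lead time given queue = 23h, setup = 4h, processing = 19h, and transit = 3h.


Lead time = queue + setup + processing + transit
= 23 + 4 + 19 + 3
= 49 hours


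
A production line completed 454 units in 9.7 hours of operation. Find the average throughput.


Throughput = units / time
= 454 / 9.7
= 46.8 units/hour


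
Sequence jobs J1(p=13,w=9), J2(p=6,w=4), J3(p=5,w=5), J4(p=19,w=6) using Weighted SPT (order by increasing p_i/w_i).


WSPT (Smith's rule): sort by p/w ascending
  J3: p/w = 5/5 = 1.000
  J1: p/w = 13/9 = 1.444
  J2: p/w = 6/4 = 1.500
  J4: p/w = 19/6 = 3.167
Order: J3 → J1 → J2 → J4


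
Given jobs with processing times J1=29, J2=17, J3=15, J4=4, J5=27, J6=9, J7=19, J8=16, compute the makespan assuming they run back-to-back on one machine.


Sequential makespan: sum all processing times
= 29 + 17 + 15 + 4 + 27 + 9 + 19 + 16
= 136 time units


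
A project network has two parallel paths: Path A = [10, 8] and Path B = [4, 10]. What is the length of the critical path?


Path A: 10 + 8 = 18
Path B: 4 + 10 = 14
Critical path = longest = max(18, 14)
= 18 (Path A)


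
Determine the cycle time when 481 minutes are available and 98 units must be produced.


Cycle time = available time / demand
= 481 / 98
= 4.91 min/unit


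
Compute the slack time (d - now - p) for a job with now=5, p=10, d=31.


Slack = due - current_time - processing
= 31 - 5 - 10
= 16


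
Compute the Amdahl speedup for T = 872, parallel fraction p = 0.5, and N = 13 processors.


Amdahl's law: T_p = T × ((1-p) + p/N)
= 872 × ((1-0.5) + 0.5/13)
= 872 × (0.50 + 0.0385)
= 872 × 0.5385
= 469.54
Speedup = 872/469.54
= 1.86×


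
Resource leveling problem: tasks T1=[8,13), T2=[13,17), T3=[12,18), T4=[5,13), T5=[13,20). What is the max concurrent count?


Check each time point for overlaps:
  t=12: 3 tasks active (T1, T3, T4)
Max concurrent = 3


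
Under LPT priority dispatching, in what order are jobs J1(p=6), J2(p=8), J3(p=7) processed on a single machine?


LPT: sort by longest processing time first
  J2: p=8
  J3: p=7
  J1: p=6
Order: J2 → J3 → J1


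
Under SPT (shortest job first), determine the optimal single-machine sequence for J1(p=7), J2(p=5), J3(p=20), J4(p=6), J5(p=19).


SPT: sort by shortest processing time
  J2: p=5
  J4: p=6
  J1: p=7
  J5: p=19
  J3: p=20
Order: J2 → J4 → J1 → J5 → J3


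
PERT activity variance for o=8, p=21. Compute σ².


σ² = ((p - o) / 6)² = (p - o)² / 36
= (21 - 8)² / 36
= 13² / 36
= 169 / 36
= 4.6944


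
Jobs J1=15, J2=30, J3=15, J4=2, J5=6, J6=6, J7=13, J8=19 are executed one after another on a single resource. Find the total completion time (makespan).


Sequential makespan: sum all processing times
= 15 + 30 + 15 + 2 + 6 + 6 + 13 + 19
= 106 time units


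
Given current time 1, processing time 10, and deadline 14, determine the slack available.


Slack = due - current_time - processing
= 14 - 1 - 10
= 3


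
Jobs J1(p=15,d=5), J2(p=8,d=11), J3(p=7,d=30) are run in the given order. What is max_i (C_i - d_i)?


Lateness per job (L = C - d):
  J1: C=15, d=5, L=10
  J2: C=23, d=11, L=12
  J3: C=30, d=30, L=0
Lmax = max(10, 12, 0)
= 12


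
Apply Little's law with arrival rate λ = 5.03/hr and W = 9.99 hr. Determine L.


Little's law: L = λ × W
= 5.03 × 9.99
= 50.25


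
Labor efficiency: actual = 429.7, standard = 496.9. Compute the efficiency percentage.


Efficiency = (actual / standard) × 100
= (429.7 / 496.9) × 100
= 86.5%


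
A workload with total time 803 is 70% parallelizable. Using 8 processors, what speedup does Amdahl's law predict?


Amdahl's law: T_p = T × ((1-p) + p/N)
= 803 × ((1-0.7) + 0.7/8)
= 803 × (0.30 + 0.0875)
= 803 × 0.3875
= 311.16
Speedup = 803/311.16
= 2.58×


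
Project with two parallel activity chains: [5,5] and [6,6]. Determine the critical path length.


Path A: 5 + 5 = 10
Path B: 6 + 6 = 12
Critical path = longest = max(10, 12)
= 12 (Path B)


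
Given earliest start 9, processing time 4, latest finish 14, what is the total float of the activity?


EF = ES + duration = 9 + 4 = 13
LS = LF - duration = 14 - 4 = 10
Total Float = LF - EF = 14 - 13
(or LS - ES = 10 - 9)
= 1


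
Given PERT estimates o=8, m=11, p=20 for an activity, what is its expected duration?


te = (o + 4m + p) / 6
= (8 + 4×11 + 20) / 6
= (8 + 44 + 20) / 6
= 72 / 6
= 12.00


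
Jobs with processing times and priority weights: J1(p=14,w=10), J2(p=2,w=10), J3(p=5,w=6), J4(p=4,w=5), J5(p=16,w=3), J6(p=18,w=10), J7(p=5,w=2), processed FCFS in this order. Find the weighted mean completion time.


Completion times:
  J1: C=14, w×C=10×14=140
  J2: C=16, w×C=10×16=160
  J3: C=21, w×C=6×21=126
  J4: C=25, w×C=5×25=125
  J5: C=41, w×C=3×41=123
  J6: C=59, w×C=10×59=590
  J7: C=64, w×C=2×64=128
Sum w×C = 1392
Sum w = 46
Weighted avg = 1392/46
= 30.26


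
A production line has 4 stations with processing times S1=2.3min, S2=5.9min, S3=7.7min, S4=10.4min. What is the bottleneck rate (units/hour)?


Bottleneck = longest station time
Station times: [2.3, 5.9, 7.7, 10.4]
Max = 10.4 min
Rate = 60 / 10.4
= 5.77 units/hour (bottleneck: 10.4min)


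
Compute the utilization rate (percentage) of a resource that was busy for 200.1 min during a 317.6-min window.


Utilization = busy / total × 100
= 200.1 / 317.6 × 100
= 63.0%


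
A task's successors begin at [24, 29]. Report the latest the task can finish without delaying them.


LF = min of all successor start times
Successors start at: [24, 29]
LF = min(24, 29)
= 24


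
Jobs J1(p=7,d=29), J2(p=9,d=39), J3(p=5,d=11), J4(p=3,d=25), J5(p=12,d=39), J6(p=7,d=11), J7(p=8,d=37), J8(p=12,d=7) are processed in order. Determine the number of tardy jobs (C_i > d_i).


Completion vs due date:
  J1: C=7, d=29 → on time
  J2: C=16, d=39 → on time
  J3: C=21, d=11 → TARDY
  J4: C=24, d=25 → on time
  J5: C=36, d=39 → on time
  J6: C=43, d=11 → TARDY
  J7: C=51, d=37 → TARDY
  J8: C=63, d=7 → TARDY
Tardy jobs: J3, J6, J7, J8
Count = 4


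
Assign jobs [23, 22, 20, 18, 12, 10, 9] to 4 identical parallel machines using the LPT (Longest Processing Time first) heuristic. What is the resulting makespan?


Jobs (LPT sorted): [23, 22, 20, 18, 12, 10, 9]
Machines: 4
  J=23 → Machine 1 (load: 0+23=23)
  J=22 → Machine 2 (load: 0+22=22)
  J=20 → Machine 3 (load: 0+20=20)
  J=18 → Machine 4 (load: 0+18=18)
  J=12 → Machine 4 (load: 18+12=30)
  J=10 → Machine 3 (load: 20+10=30)
  J=9 → Machine 2 (load: 22+9=31)
Machine loads: [23, 31, 30, 30]
Makespan = max = 31 time units


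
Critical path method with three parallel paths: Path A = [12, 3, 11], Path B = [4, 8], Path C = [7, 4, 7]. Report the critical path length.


Path A: 12 + 3 + 11 = 26
Path B: 4 + 8 = 12
Path C: 7 + 4 + 7 = 18
Critical path = longest = max(26, 12, 18)
= 26 (Path A)


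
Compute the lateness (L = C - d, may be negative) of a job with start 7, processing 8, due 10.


Completion = 7 + 8 = 15
Lateness = C - d = 15 - 10
= 5


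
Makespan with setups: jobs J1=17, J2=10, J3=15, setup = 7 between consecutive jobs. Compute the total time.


Makespan = Σ processing + (n-1) × setup
= (17 + 10 + 15) + (3-1)×7
= 42 + 14
= 56 time units


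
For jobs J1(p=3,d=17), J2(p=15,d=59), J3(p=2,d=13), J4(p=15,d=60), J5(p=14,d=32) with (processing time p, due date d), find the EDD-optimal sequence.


EDD: sort by earliest due date
  J3: d=13, p=2
  J1: d=17, p=3
  J5: d=32, p=14
  J2: d=59, p=15
  J4: d=60, p=15
Order: J3 → J1 → J5 → J2 → J4


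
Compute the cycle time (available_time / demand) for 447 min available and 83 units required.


Cycle time = available time / demand
= 447 / 83
= 5.39 min/unit


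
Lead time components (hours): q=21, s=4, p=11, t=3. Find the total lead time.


Lead time = queue + setup + processing + transit
= 21 + 4 + 11 + 3
= 39 hours


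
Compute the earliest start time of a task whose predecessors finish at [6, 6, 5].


ES = max of all predecessor completion times
Predecessors: [6, 6, 5]
ES = max(6, 6, 5)
= 6


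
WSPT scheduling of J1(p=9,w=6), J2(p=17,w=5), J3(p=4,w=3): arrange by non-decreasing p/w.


WSPT (Smith's rule): sort by p/w ascending
  J3: p/w = 4/3 = 1.333
  J1: p/w = 9/6 = 1.500
  J2: p/w = 17/5 = 3.400
Order: J3 → J1 → J2


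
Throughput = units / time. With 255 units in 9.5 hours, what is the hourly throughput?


Throughput = units / time
= 255 / 9.5
= 26.8 units/hour


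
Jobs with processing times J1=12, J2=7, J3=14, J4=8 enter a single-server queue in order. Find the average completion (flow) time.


Completion times:
  J1: completes at 12
  J2: completes at 19
  J3: completes at 33
  J4: completes at 41
Sum = 105
Average = 105/4
= 26.25


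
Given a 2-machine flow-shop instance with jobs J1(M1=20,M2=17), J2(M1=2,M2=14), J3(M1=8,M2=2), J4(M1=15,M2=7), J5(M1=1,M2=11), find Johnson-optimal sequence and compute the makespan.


Johnson's rule:
Group 1 (M1≤M2, sort by M1): ['J5', 'J2']
Group 2 (M1>M2, sort desc M2): ['J1', 'J4', 'J3']
Sequence: J5 → J2 → J1 → J4 → J3
Makespan calculation:
  J5: M1 done=1, M2 done=12
  J2: M1 done=3, M2 done=26
  J1: M1 done=23, M2 done=43
  J4: M1 done=38, M2 done=50
  J3: M1 done=46, M2 done=52
= Sequence: J5 → J2 → J1 → J4 → J3, Makespan: 52


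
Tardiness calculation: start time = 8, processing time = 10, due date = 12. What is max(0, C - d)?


Completion = start + processing = 8 + 10 = 18
Tardiness = max(0, C - d) = max(0, 18 - 12)
= max(0, 6)
= 6


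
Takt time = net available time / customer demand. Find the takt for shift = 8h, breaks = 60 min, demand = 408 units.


Available = 8×60 - 60 = 420 min
Takt time = 420 / 408
= 1.03 min/unit


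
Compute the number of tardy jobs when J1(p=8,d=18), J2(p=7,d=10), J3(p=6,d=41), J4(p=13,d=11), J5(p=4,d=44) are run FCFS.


Completion vs due date:
  J1: C=8, d=18 → on time
  J2: C=15, d=10 → TARDY
  J3: C=21, d=41 → on time
  J4: C=34, d=11 → TARDY
  J5: C=38, d=44 → on time
Tardy jobs: J2, J4
Count = 2


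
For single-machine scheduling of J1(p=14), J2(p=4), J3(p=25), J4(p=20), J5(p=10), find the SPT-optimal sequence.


SPT: sort by shortest processing time
  J2: p=4
  J5: p=10
  J1: p=14
  J4: p=20
  J3: p=25
Order: J2 → J5 → J1 → J4 → J3


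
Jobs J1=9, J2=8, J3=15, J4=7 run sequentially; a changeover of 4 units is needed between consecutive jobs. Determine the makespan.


Makespan = Σ processing + (n-1) × setup
= (9 + 8 + 15 + 7) + (4-1)×4
= 39 + 12
= 51 time units


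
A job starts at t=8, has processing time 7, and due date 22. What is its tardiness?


Completion = start + processing = 8 + 7 = 15
Tardiness = max(0, C - d) = max(0, 15 - 22)
= max(0, -7)
= 0


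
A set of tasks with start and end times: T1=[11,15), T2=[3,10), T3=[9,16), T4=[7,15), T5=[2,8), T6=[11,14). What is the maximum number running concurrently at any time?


Check each time point for overlaps:
  t=11: 4 tasks active (T1, T3, T4, T6)
Max concurrent = 4


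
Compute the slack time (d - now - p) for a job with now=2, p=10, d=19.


Slack = due - current_time - processing
= 19 - 2 - 10
= 7


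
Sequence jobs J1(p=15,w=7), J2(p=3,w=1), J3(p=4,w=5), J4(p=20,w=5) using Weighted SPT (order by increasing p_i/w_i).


WSPT (Smith's rule): sort by p/w ascending
  J3: p/w = 4/5 = 0.800
  J1: p/w = 15/7 = 2.143
  J2: p/w = 3/1 = 3.000
  J4: p/w = 20/5 = 4.000
Order: J3 → J1 → J2 → J4


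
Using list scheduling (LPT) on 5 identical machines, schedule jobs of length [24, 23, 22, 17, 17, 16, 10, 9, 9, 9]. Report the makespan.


Jobs (LPT sorted): [24, 23, 22, 17, 17, 16, 10, 9, 9, 9]
Machines: 5
  J=24 → Machine 1 (load: 0+24=24)
  J=23 → Machine 2 (load: 0+23=23)
  J=22 → Machine 3 (load: 0+22=22)
  J=17 → Machine 4 (load: 0+17=17)
  J=17 → Machine 5 (load: 0+17=17)
  J=16 → Machine 4 (load: 17+16=33)
  J=10 → Machine 5 (load: 17+10=27)
  J=9 → Machine 3 (load: 22+9=31)
  J=9 → Machine 2 (load: 23+9=32)
  J=9 → Machine 1 (load: 24+9=33)
Machine loads: [33, 32, 31, 33, 27]
Makespan = max = 33 time units


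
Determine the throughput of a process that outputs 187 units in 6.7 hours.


Throughput = units / time
= 187 / 6.7
= 27.9 units/hour


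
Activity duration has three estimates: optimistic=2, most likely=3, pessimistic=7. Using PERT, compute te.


te = (o + 4m + p) / 6
= (2 + 4×3 + 7) / 6
= (2 + 12 + 7) / 6
= 21 / 6
= 3.50


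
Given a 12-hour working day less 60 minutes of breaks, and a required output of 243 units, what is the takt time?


Available = 12×60 - 60 = 660 min
Takt time = 660 / 243
= 2.72 min/unit


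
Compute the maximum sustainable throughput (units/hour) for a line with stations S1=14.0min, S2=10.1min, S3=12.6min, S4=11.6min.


Bottleneck = longest station time
Station times: [14.0, 10.1, 12.6, 11.6]
Max = 14.0 min
Rate = 60 / 14.0
= 4.29 units/hour (bottleneck: 14.0min)


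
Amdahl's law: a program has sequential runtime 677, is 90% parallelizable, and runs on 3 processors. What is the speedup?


Amdahl's law: T_p = T × ((1-p) + p/N)
= 677 × ((1-0.9) + 0.9/3)
= 677 × (0.10 + 0.3000)
= 677 × 0.4000
= 270.80
Speedup = 677/270.80
= 2.50×


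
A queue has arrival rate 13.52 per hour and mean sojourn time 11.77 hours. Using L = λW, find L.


Little's law: L = λ × W
= 13.52 × 11.77
= 159.13


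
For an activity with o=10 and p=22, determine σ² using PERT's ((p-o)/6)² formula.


σ² = ((p - o) / 6)² = (p - o)² / 36
= (22 - 10)² / 36
= 12² / 36
= 144 / 36
= 4.0000


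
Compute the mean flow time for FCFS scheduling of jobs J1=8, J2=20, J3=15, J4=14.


Completion times:
  J1: completes at 8
  J2: completes at 28
  J3: completes at 43
  J4: completes at 57
Sum = 136
Average = 136/4
= 34.00


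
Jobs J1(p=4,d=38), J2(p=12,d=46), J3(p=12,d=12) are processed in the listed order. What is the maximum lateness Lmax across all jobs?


Lateness per job (L = C - d):
  J1: C=4, d=38, L=-34
  J2: C=16, d=46, L=-30
  J3: C=28, d=12, L=16
Lmax = max(-34, -30, 16)
= 16


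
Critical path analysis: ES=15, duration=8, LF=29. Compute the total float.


EF = ES + duration = 15 + 8 = 23
LS = LF - duration = 29 - 8 = 21
Total Float = LF - EF = 29 - 23
(or LS - ES = 21 - 15)
= 6


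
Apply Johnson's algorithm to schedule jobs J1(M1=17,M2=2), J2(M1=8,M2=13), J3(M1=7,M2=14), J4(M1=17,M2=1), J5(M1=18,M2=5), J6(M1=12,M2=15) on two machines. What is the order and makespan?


Johnson's rule:
Group 1 (M1≤M2, sort by M1): ['J3', 'J2', 'J6']
Group 2 (M1>M2, sort desc M2): ['J5', 'J1', 'J4']
Sequence: J3 → J2 → J6 → J5 → J1 → J4
Makespan calculation:
  J3: M1 done=7, M2 done=21
  J2: M1 done=15, M2 done=34
  J6: M1 done=27, M2 done=49
  J5: M1 done=45, M2 done=54
  J1: M1 done=62, M2 done=64
  J4: M1 done=79, M2 done=80
= Sequence: J3 → J2 → J6 → J5 → J1 → J4, Makespan: 80


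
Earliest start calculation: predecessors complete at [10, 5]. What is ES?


ES = max of all predecessor completion times
Predecessors: [10, 5]
ES = max(10, 5)
= 10


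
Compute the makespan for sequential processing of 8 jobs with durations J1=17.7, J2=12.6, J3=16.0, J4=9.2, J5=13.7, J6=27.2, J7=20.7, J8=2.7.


Sequential makespan: sum all processing times
= 17.7 + 12.6 + 16.0 + 9.2 + 13.7 + 27.2 + 20.7 + 2.7
= 119.8 time units


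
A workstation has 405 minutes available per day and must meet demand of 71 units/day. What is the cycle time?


Cycle time = available time / demand
= 405 / 71
= 5.70 min/unit


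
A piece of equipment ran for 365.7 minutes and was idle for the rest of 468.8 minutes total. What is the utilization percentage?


Utilization = busy / total × 100
= 365.7 / 468.8 × 100
= 78.0%


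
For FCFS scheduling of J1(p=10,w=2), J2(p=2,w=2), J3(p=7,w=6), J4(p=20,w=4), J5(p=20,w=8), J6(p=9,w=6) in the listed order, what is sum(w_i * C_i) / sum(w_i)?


Completion times:
  J1: C=10, w×C=2×10=20
  J2: C=12, w×C=2×12=24
  J3: C=19, w×C=6×19=114
  J4: C=39, w×C=4×39=156
  J5: C=59, w×C=8×59=472
  J6: C=68, w×C=6×68=408
Sum w×C = 1194
Sum w = 28
Weighted avg = 1194/28
= 42.64


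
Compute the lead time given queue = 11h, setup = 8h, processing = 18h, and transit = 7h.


Lead time = queue + setup + processing + transit
= 11 + 8 + 18 + 7
= 44 hours


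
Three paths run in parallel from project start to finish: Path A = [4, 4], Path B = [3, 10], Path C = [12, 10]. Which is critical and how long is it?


Path A: 4 + 4 = 8
Path B: 3 + 10 = 13
Path C: 12 + 10 = 22
Critical path = longest = max(8, 13, 22)
= 22 (Path C)


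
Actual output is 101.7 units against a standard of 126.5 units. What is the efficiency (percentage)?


Efficiency = (actual / standard) × 100
= (101.7 / 126.5) × 100
= 80.4%


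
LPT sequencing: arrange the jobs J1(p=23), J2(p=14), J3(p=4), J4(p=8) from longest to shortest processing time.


LPT: sort by longest processing time first
  J1: p=23
  J2: p=14
  J4: p=8
  J3: p=4
Order: J1 → J2 → J4 → J3


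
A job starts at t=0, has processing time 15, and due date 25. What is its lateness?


Completion = 0 + 15 = 15
Lateness = C - d = 15 - 25
= -10


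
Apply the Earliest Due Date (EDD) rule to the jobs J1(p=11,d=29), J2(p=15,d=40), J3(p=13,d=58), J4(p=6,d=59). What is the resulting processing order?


EDD: sort by earliest due date
  J1: d=29, p=11
  J2: d=40, p=15
  J3: d=58, p=13
  J4: d=59, p=6
Order: J1 → J2 → J3 → J4


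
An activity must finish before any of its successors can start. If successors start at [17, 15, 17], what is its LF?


LF = min of all successor start times
Successors start at: [17, 15, 17]
LF = min(17, 15, 17)
= 15


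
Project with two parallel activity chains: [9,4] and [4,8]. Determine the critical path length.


Path A: 9 + 4 = 13
Path B: 4 + 8 = 12
Critical path = longest = max(13, 12)
= 13 (Path A)


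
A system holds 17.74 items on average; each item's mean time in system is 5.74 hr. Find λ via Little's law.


Little's law: L = λW → λ = L / W
= 17.74 / 5.74
= 3.09 per hour


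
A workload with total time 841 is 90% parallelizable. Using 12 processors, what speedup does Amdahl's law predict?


Amdahl's law: T_p = T × ((1-p) + p/N)
= 841 × ((1-0.9) + 0.9/12)
= 841 × (0.10 + 0.0750)
= 841 × 0.1750
= 147.17
Speedup = 841/147.17
= 5.71×


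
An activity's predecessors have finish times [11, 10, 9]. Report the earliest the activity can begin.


ES = max of all predecessor completion times
Predecessors: [11, 10, 9]
ES = max(11, 10, 9)
= 11


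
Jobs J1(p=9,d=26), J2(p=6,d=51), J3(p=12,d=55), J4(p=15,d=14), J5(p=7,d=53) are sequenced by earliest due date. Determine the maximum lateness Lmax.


EDD order: J4 → J1 → J2 → J5 → J3
Completion and lateness:
  J4: C=15, d=14, L=15-14=1
  J1: C=24, d=26, L=24-26=-2
  J2: C=30, d=51, L=30-51=-21
  J5: C=37, d=53, L=37-53=-16
  J3: C=49, d=55, L=49-55=-6
Lmax = max(1, -2, -21, -16, -6)
= 1


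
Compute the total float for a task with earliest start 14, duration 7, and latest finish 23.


EF = ES + duration = 14 + 7 = 21
LS = LF - duration = 23 - 7 = 16
Total Float = LF - EF = 23 - 21
(or LS - ES = 16 - 14)
= 2


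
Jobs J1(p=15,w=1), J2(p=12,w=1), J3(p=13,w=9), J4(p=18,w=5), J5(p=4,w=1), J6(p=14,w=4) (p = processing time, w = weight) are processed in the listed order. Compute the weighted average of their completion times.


Completion times:
  J1: C=15, w×C=1×15=15
  J2: C=27, w×C=1×27=27
  J3: C=40, w×C=9×40=360
  J4: C=58, w×C=5×58=290
  J5: C=62, w×C=1×62=62
  J6: C=76, w×C=4×76=304
Sum w×C = 1058
Sum w = 21
Weighted avg = 1058/21
= 50.38


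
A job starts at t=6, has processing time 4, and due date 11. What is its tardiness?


Completion = start + processing = 6 + 4 = 10
Tardiness = max(0, C - d) = max(0, 10 - 11)
= max(0, -1)
= 0


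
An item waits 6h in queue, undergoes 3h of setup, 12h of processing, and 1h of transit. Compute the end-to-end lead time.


Lead time = queue + setup + processing + transit
= 6 + 3 + 12 + 1
= 22 hours


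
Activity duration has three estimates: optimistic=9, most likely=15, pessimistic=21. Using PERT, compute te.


te = (o + 4m + p) / 6
= (9 + 4×15 + 21) / 6
= (9 + 60 + 21) / 6
= 90 / 6
= 15.00


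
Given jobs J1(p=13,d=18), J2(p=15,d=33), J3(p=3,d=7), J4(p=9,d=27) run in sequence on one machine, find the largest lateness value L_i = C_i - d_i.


Lateness per job (L = C - d):
  J1: C=13, d=18, L=-5
  J2: C=28, d=33, L=-5
  J3: C=31, d=7, L=24
  J4: C=40, d=27, L=13
Lmax = max(-5, -5, 24, 13)
= 24


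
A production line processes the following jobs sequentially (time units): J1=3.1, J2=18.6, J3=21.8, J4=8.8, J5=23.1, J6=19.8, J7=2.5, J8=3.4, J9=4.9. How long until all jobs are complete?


Sequential makespan: sum all processing times
= 3.1 + 18.6 + 21.8 + 8.8 + 23.1 + 19.8 + 2.5 + 3.4 + 4.9
= 106.0 time units


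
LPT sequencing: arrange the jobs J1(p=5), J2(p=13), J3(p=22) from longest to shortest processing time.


LPT: sort by longest processing time first
  J3: p=22
  J2: p=13
  J1: p=5
Order: J3 → J2 → J1


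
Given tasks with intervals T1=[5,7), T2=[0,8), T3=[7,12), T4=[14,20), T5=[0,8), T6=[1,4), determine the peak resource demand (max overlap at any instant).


Check each time point for overlaps:
  t=1: 3 tasks active (T2, T5, T6)
Max concurrent = 3


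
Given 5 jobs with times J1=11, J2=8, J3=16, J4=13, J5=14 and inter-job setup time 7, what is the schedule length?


Makespan = Σ processing + (n-1) × setup
= (11 + 8 + 16 + 13 + 14) + (5-1)×7
= 62 + 28
= 90 time units


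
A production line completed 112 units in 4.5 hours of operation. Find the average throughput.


Throughput = units / time
= 112 / 4.5
= 24.9 units/hour


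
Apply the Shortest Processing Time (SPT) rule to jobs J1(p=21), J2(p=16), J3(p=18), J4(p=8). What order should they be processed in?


SPT: sort by shortest processing time
  J4: p=8
  J2: p=16
  J3: p=18
  J1: p=21
Order: J4 → J2 → J3 → J1


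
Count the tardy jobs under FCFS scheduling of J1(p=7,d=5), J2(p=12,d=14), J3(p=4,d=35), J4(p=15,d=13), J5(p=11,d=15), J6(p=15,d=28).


Completion vs due date:
  J1: C=7, d=5 → TARDY
  J2: C=19, d=14 → TARDY
  J3: C=23, d=35 → on time
  J4: C=38, d=13 → TARDY
  J5: C=49, d=15 → TARDY
  J6: C=64, d=28 → TARDY
Tardy jobs: J1, J2, J4, J5, J6
Count = 5
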